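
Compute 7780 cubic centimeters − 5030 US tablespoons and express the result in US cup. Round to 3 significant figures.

-281 US cups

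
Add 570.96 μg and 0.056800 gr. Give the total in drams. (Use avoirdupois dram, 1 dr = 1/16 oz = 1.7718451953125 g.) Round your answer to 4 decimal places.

0.0024 drams

570.96 μg = 0.000322240 dr and 0.056800 gr = 0.00207726 dr.
0.000322240 + 0.00207726 ≈ 0.0024 dr.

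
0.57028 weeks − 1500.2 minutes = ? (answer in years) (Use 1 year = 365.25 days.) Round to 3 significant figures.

0.00808 years

0.57028 wk = 0.0109294 yr and 1500.2 min = 0.00285231 yr.
0.0109294 − 0.00285231 ≈ 0.00808 yr.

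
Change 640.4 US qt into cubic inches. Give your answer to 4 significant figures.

1 US quart = 57.7500 in³.
So 640.4 × 57.7500 ≈ 36980 in³.

36980 in³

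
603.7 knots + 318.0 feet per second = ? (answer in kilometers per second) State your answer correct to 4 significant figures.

0.4075 km/s

603.7 kn = 0.310570 km/s and 318.0 ft/s = 0.0969264 km/s.
0.310570 + 0.0969264 ≈ 0.4075 km/s.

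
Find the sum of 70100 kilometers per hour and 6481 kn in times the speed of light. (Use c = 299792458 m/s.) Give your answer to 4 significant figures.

70100 km/h = 6.49523 × 10^-5 c and 6481 kn = 1.11214 × 10^-5 c.
6.49523 × 10^-5 + 1.11214 × 10^-5 ≈ 7.607 × 10^-5 c.

7.607 × 10^-5 times the speed of light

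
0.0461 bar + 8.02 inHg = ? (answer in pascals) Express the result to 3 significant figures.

0.0461 bar = 4610.00 Pa and 8.02 inHg = 27158.8 Pa.
4610.00 + 27158.8 ≈ 31800 Pa.

31800 Pa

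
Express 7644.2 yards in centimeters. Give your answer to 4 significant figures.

1 yd = 91.4400 cm.
So 7644.2 × 91.4400 ≈ 699000 cm.

699000 centimeters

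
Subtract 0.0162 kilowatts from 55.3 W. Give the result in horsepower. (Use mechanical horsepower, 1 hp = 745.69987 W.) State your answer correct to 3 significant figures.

0.0524 hp

55.3 W = 0.0741585 hp and 0.0162 kW = 0.0217246 hp.
0.0741585 − 0.0217246 ≈ 0.0524 hp.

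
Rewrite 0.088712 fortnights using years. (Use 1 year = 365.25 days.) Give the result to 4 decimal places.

1 fortnight = 0.0383299 years.
Thus 0.088712 × 0.0383299 ≈ 0.0034 yr.

0.0034 yr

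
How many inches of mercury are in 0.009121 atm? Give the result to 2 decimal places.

1 atm = 29.9213 inHg.
So 0.009121 × 29.9213 ≈ 0.27 inHg.

0.27 inHg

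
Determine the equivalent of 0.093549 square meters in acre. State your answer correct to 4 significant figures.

1 square meter = 0.000247105 acre.
So 0.093549 × 0.000247105 ≈ 2.312 × 10^-5 acre.

2.312 × 10^-5 acre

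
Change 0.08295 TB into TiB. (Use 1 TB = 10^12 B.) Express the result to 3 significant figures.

0.0754 tebibytes

1 TB = 0.909495 TiB.
Thus 0.08295 × 0.909495 ≈ 0.0754 TiB.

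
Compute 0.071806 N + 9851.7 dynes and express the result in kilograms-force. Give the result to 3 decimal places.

0.071806 N = 0.00732217 kgf and 9851.7 dyn = 0.0100459 kgf.
0.00732217 + 0.0100459 ≈ 0.017 kgf.

0.017 kgf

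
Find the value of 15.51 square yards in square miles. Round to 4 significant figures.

5.007e-6 square miles

1 yd² = 3.22831e-7 mi².
So 15.51 × 3.22831e-7 ≈ 5.007e-6 mi².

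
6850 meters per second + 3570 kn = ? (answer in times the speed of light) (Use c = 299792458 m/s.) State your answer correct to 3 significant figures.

2.90e-5 c

6850 m/s = 2.28491e-5 c and 3570 kn = 6.12613e-6 c.
2.28491e-5 + 6.12613e-6 ≈ 2.90e-5 c.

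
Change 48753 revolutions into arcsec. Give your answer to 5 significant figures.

1 revolution = 1.29600 × 10^6 arcsec.
Thus 48753 × 1.29600 × 10^6 ≈ 6.3184 × 10^10 arcsec.

6.3184 × 10^10 arcsec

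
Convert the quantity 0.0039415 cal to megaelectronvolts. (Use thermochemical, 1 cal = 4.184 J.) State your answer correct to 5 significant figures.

1.0293e+11 MeV

1 calorie = 2.61145e+13 MeV.
0.0039415 × 2.61145e+13 ≈ 1.0293e+11 MeV.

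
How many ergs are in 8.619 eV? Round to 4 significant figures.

1.381e-11 ergs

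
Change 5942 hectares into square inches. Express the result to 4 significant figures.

9.210e+10 in²

1 ha = 1.55000e+7 square inches.
Thus 5942 × 1.55000e+7 ≈ 9.210e+10 in².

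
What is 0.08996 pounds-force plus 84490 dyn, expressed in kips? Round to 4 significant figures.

0.0002799 kips

0.08996 lbf = 8.99600e-5 kip and 84490 dyn = 0.000189941 kip.
8.99600e-5 + 0.000189941 ≈ 0.0002799 kip.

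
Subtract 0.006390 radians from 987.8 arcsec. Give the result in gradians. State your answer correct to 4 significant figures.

987.8 arcsec = 0.304877 grad and 0.006390 rad = 0.406800 grad.
0.304877 − 0.406800 ≈ -0.1019 grad.

-0.1019 grad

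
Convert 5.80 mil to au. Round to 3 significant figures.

1 mil = 1.69789 × 10^-16 au.
Then 5.80 × 1.69789 × 10^-16 ≈ 9.85 × 10^-16 au.

9.85 × 10^-16 au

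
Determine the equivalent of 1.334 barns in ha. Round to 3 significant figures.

1.33e-32 ha

1 barn = 1.00000e-32 ha.
So 1.334 × 1.00000e-32 ≈ 1.33e-32 ha.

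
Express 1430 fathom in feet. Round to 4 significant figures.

8580 ft

1 fathom = 6.00000 ft.
Thus 1430 × 6.00000 ≈ 8580 ft.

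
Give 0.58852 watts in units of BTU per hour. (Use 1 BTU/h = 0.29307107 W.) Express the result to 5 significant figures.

1 W = 3.41214 BTU/h.
0.58852 × 3.41214 ≈ 2.0081 BTU/h.

2.0081 BTU per hour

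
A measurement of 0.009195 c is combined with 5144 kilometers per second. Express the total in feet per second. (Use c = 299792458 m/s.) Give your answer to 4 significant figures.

2.592 × 10^7 ft/s

0.009195 c = 9.04394 × 10^6 ft/s and 5144 km/s = 1.68766 × 10^7 ft/s.
9.04394 × 10^6 + 1.68766 × 10^7 ≈ 2.592 × 10^7 ft/s.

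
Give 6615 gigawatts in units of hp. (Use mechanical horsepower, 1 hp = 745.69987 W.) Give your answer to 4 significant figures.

1 GW = 1.34102e+6 hp.
Then 6615 × 1.34102e+6 ≈ 8.871e+9 hp.

8.871e+9 hp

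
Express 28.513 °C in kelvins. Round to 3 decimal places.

K = °C + 273.15.
Applying the formula gives 301.663 K.

301.663 kelvins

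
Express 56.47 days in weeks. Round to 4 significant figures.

8.067 wk

1 d = 0.142857 wk.
56.47 × 0.142857 ≈ 8.067 wk.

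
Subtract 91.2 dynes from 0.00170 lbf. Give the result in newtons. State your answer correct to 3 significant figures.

0.00170 lbf = 0.00756198 N and 91.2 dyn = 0.000912000 N.
0.00756198 − 0.000912000 ≈ 0.00665 N.

0.00665 N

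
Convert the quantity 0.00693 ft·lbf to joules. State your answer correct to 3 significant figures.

0.00940 J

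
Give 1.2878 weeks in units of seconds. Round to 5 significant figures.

778860 s

1 wk = 604800 s.
So 1.2878 × 604800 ≈ 778860 s.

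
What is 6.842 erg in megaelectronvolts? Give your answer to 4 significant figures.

1 erg = 624151 MeV.
Then 6.842 × 624151 ≈ 4.270 × 10^6 MeV.

4.270 × 10^6 megaelectronvolts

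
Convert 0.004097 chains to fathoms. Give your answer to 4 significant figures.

0.04507 fathoms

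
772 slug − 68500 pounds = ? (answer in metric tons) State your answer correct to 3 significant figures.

-19.8 metric tons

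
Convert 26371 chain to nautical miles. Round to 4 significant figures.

286.4 nautical miles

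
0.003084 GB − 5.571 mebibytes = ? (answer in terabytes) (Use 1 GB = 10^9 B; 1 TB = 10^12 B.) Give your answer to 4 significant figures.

-2.758 × 10^-6 TB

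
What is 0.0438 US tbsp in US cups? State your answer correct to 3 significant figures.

1 US tablespoon = 0.0625000 US cup.
Then 0.0438 × 0.0625000 ≈ 0.00274 US cup.

0.00274 US cups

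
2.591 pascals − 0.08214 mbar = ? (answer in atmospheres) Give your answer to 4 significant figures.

2.591 Pa = 2.55712 × 10^-5 atm and 0.08214 mbar = 8.10659 × 10^-5 atm.
2.55712 × 10^-5 − 8.10659 × 10^-5 ≈ -5.549 × 10^-5 atm.

-5.549 × 10^-5 atm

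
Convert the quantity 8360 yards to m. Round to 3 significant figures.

7640 meters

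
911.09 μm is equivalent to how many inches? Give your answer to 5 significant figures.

1 micrometer = 3.93701 × 10^-5 in.
So 911.09 × 3.93701 × 10^-5 ≈ 0.035870 in.

0.035870 in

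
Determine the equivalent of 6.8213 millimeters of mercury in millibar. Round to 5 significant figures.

9.0943 mbar

1 millimeter of mercury = 1.33322 millibar.
6.8213 × 1.33322 ≈ 9.0943 mbar.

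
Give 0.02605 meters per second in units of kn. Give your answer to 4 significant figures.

1 meter per second = 1.94384 knots.
So 0.02605 × 1.94384 ≈ 0.05064 kn.

0.05064 kn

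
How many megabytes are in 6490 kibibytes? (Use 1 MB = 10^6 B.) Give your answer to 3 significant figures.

6.65 MB

1 KiB = 0.00102400 megabytes.
6490 × 0.00102400 ≈ 6.65 MB.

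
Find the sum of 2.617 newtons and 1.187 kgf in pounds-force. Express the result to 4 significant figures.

2.617 N = 0.588325 lbf and 1.187 kgf = 2.61689 lbf.
0.588325 + 2.61689 ≈ 3.205 lbf.

3.205 pounds-force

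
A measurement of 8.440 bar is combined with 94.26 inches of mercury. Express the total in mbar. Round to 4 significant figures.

11630 millibar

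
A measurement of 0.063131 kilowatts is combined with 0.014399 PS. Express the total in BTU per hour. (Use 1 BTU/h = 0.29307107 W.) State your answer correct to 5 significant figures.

251.55 BTU/h

0.063131 kW = 215.412 BTU/h and 0.014399 PS = 36.1361 BTU/h.
215.412 + 36.1361 ≈ 251.55 BTU/h.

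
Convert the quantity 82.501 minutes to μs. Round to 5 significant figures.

4.9501e+9 μs

1 minute = 6.00000e+7 μs.
82.501 × 6.00000e+7 ≈ 4.9501e+9 μs.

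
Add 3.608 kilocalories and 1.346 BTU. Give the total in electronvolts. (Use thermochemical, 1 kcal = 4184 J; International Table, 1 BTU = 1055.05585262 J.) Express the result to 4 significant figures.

3.608 kcal = 9.42210 × 10^22 eV and 1.346 BTU = 8.86360 × 10^21 eV.
9.42210 × 10^22 + 8.86360 × 10^21 ≈ 1.031 × 10^23 eV.

1.031 × 10^23 electronvolts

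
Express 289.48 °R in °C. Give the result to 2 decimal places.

°R = (°C + 273.15) × 9/5.
Applying the formula gives -112.33 °C.

-112.33 degrees Celsius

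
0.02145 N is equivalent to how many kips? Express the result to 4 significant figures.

4.822e-6 kips

1 N = 0.000224809 kip.
0.02145 × 0.000224809 ≈ 4.822e-6 kip.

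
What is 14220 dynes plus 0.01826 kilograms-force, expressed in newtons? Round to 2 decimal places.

0.32 N

14220 dyn = 0.142200 N and 0.01826 kgf = 0.179069 N.
0.142200 + 0.179069 ≈ 0.32 N.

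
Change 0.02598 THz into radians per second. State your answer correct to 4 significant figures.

1.632 × 10^11 rad/s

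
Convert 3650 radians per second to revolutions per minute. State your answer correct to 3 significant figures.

34900 rpm

1 rad/s = 9.54930 rpm.
Thus 3650 × 9.54930 ≈ 34900 rpm.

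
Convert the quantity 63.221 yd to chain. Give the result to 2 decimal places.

2.87 chain

1 yd = 0.0454545 chain.
63.221 × 0.0454545 ≈ 2.87 chain.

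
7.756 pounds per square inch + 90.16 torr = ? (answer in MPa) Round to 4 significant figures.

0.06550 MPa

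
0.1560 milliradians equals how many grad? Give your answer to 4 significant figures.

1 mrad = 0.0636620 grad.
Then 0.1560 × 0.0636620 ≈ 0.009931 grad.

0.009931 grad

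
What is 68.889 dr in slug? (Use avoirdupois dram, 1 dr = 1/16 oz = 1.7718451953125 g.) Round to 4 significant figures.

1 dr = 0.000121410 slugs.
68.889 × 0.000121410 ≈ 0.008364 slug.

0.008364 slug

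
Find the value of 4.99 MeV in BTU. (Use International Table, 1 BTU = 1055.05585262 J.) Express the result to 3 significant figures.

7.58e-16 BTU

1 megaelectronvolt = 1.51857e-16 British thermal units.
Thus 4.99 × 1.51857e-16 ≈ 7.58e-16 BTU.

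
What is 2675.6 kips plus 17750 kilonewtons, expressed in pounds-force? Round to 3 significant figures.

2675.6 kip = 2.67560e+6 lbf and 17750 kN = 3.99036e+6 lbf.
2.67560e+6 + 3.99036e+6 ≈ 6.67e+6 lbf.

6.67e+6 pounds-force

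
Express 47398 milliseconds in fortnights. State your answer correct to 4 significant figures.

3.918e-5 fortnight

1 millisecond = 8.26720e-10 fortnight.
So 47398 × 8.26720e-10 ≈ 3.918e-5 fortnight.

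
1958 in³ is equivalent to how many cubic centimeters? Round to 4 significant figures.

1 in³ = 16.3871 cm³.
So 1958 × 16.3871 ≈ 32090 cm³.

32090 cubic centimeters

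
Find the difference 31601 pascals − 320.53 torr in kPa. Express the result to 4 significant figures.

-11.13 kPa

31601 Pa = 31.6010 kPa and 320.53 torr = 42.7338 kPa.
31.6010 − 42.7338 ≈ -11.13 kPa.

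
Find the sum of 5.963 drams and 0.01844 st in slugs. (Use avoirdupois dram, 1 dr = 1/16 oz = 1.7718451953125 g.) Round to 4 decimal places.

5.963 dr = 0.000723968 slug and 0.01844 st = 0.00802386 slug.
0.000723968 + 0.00802386 ≈ 0.0087 slug.

0.0087 slugs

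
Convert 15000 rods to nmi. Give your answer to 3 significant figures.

40.7 nautical miles

1 rod = 0.00271555 nautical miles.
So 15000 × 0.00271555 ≈ 40.7 nmi.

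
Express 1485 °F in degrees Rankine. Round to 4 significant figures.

°R = °F + 459.67.
Applying the formula gives 1945 °R.

1945 °R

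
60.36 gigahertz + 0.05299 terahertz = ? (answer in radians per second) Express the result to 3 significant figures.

7.12e+11 radians per second

60.36 GHz = 3.79253e+11 rad/s and 0.05299 THz = 3.32946e+11 rad/s.
3.79253e+11 + 3.32946e+11 ≈ 7.12e+11 rad/s.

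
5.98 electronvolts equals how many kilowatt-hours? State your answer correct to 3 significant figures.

2.66 × 10^-25 kilowatt-hours

1 eV = 4.45049 × 10^-26 kilowatt-hours.
Thus 5.98 × 4.45049 × 10^-26 ≈ 2.66 × 10^-25 kWh.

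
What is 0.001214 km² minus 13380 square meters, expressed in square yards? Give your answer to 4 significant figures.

0.001214 km² = 1451.93 yd² and 13380 m² = 16002.3 yd².
1451.93 − 16002.3 ≈ -14550 yd².

-14550 yd²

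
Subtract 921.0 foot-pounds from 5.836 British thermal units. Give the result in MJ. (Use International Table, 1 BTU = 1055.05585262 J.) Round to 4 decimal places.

5.836 BTU = 0.00615731 MJ and 921.0 ft·lbf = 0.00124871 MJ.
0.00615731 − 0.00124871 ≈ 0.0049 MJ.

0.0049 MJ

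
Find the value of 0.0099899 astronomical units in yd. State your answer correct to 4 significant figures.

1.634e+9 yd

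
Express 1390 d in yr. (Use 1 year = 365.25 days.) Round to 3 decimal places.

1 d = 0.00273785 years.
So 1390 × 0.00273785 ≈ 3.806 yr.

3.806 yr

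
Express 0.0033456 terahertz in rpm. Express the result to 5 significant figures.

1 THz = 6.00000e+13 revolutions per minute.
0.0033456 × 6.00000e+13 ≈ 2.0074e+11 rpm.

2.0074e+11 rpm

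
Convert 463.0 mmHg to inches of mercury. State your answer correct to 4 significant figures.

18.23 inches of mercury

1 mmHg = 0.0393701 inches of mercury.
Thus 463.0 × 0.0393701 ≈ 18.23 inHg.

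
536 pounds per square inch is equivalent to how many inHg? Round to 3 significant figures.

1 psi = 2.03602 inches of mercury.
So 536 × 2.03602 ≈ 1090 inHg.

1090 inHg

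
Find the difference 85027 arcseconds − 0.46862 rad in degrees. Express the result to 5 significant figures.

85027 arcsec = 23.6186 ° and 0.46862 rad = 26.8499 °.
23.6186 − 26.8499 ≈ -3.2313 °.

-3.2313 degrees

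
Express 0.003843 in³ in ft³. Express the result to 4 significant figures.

1 cubic inch = 0.000578704 cubic feet.
0.003843 × 0.000578704 ≈ 2.224e-6 ft³.

2.224e-6 ft³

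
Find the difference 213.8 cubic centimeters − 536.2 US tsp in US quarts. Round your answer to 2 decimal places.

-2.57 US quarts

213.8 cm³ = 0.225920 US qt and 536.2 US tsp = 2.79271 US qt.
0.225920 − 2.79271 ≈ -2.57 US qt.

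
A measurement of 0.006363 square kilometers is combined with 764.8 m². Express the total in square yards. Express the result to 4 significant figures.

8525 yd²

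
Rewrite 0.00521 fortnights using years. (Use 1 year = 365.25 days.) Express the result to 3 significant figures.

1 fortnight = 0.0383299 years.
Thus 0.00521 × 0.0383299 ≈ 0.000200 yr.

0.000200 yr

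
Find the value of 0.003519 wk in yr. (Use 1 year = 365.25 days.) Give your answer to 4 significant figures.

6.744e-5 years

1 week = 0.0191650 yr.
0.003519 × 0.0191650 ≈ 6.744e-5 yr.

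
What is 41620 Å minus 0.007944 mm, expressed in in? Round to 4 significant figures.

-0.0001489 inches

41620 Å = 0.000163858 in and 0.007944 mm = 0.000312756 in.
0.000163858 − 0.000312756 ≈ -0.0001489 in.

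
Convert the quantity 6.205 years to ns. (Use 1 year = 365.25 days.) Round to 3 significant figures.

1.96 × 10^17 ns

1 yr = 3.15576 × 10^16 ns.
6.205 × 3.15576 × 10^16 ≈ 1.96 × 10^17 ns.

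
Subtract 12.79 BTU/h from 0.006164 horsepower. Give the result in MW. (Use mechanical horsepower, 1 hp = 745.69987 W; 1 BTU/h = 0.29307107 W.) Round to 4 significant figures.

8.481e-7 megawatts

0.006164 hp = 4.59649e-6 MW and 12.79 BTU/h = 3.74838e-6 MW.
4.59649e-6 − 3.74838e-6 ≈ 8.481e-7 MW.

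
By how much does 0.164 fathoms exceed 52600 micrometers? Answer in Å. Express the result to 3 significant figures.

2.47 × 10^9 Å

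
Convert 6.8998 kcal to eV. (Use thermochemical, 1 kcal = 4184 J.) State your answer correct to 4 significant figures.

1 kcal = 2.61145e+22 eV.
6.8998 × 2.61145e+22 ≈ 1.802e+23 eV.

1.802e+23 electronvolts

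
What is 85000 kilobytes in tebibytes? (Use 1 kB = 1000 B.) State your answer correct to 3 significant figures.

1 kB = 9.09495e-10 tebibytes.
Thus 85000 × 9.09495e-10 ≈ 7.73e-5 TiB.

7.73e-5 TiB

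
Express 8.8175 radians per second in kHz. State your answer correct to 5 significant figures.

0.0014033 kilohertz

1 rad/s = 0.000159155 kilohertz.
Thus 8.8175 × 0.000159155 ≈ 0.0014033 kHz.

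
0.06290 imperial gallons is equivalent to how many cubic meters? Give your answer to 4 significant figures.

0.0002859 m³

1 imperial gallon = 0.00454609 m³.
Then 0.06290 × 0.00454609 ≈ 0.0002859 m³.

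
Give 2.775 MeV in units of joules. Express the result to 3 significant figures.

4.45 × 10^-13 joules

1 MeV = 1.60218 × 10^-13 J.
Thus 2.775 × 1.60218 × 10^-13 ≈ 4.45 × 10^-13 J.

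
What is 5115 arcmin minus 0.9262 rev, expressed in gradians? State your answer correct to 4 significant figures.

-275.8 grad

5115 arcmin = 94.7222 grad and 0.9262 rev = 370.480 grad.
94.7222 − 370.480 ≈ -275.8 grad.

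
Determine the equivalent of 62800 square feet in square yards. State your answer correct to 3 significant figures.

6980 yd²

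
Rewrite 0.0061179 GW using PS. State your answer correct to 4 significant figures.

8318 PS

1 gigawatt = 1.35962e+6 metric horsepower.
So 0.0061179 × 1.35962e+6 ≈ 8318 PS.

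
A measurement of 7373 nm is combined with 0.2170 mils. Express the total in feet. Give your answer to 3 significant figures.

4.23 × 10^-5 feet

7373 nm = 2.41896 × 10^-5 ft and 0.2170 mil = 1.80833 × 10^-5 ft.
2.41896 × 10^-5 + 1.80833 × 10^-5 ≈ 4.23 × 10^-5 ft.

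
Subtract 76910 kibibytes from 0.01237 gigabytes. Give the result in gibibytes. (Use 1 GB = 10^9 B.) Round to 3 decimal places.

-0.062 GiB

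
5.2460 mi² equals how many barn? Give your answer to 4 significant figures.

1 mi² = 2.58999 × 10^34 barn.
5.2460 × 2.58999 × 10^34 ≈ 1.359 × 10^35 barn.

1.359 × 10^35 barns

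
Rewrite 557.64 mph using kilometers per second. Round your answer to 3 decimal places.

0.249 km/s

1 mph = 0.000447040 kilometers per second.
Then 557.64 × 0.000447040 ≈ 0.249 km/s.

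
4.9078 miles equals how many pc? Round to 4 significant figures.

2.560 × 10^-13 pc

1 mi = 5.21553 × 10^-14 parsecs.
Thus 4.9078 × 5.21553 × 10^-14 ≈ 2.560 × 10^-13 pc.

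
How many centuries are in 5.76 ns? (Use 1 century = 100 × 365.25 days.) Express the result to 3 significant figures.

1 nanosecond = 3.16881 × 10^-19 centuries.
Thus 5.76 × 3.16881 × 10^-19 ≈ 1.83 × 10^-18 century.

1.83 × 10^-18 century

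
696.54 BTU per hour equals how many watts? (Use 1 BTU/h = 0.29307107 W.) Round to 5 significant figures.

1 BTU/h = 0.293071 watts.
So 696.54 × 0.293071 ≈ 204.14 W.

204.14 watts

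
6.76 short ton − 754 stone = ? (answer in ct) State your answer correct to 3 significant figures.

6.72 × 10^6 carats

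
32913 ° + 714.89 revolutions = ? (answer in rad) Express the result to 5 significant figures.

32913 ° = 574.440 rad and 714.89 rev = 4491.79 rad.
574.440 + 4491.79 ≈ 5066.2 rad.

5066.2 radians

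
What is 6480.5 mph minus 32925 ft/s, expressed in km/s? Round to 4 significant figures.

-7.138 km/s

6480.5 mph = 2.89704 km/s and 32925 ft/s = 10.0355 km/s.
2.89704 − 10.0355 ≈ -7.138 km/s.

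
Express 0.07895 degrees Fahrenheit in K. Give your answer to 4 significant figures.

255.4 K

K = (°F + 459.67) × 5/9.
Applying the formula gives 255.4 K.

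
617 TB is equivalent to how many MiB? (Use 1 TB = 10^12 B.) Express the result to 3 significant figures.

5.88e+8 mebibytes

1 terabyte = 953674 MiB.
So 617 × 953674 ≈ 5.88e+8 MiB.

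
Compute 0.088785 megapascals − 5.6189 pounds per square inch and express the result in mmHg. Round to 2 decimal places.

375.36 millimeters of mercury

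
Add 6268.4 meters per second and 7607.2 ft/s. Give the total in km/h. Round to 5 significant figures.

30913 km/h

6268.4 m/s = 22566.2 km/h and 7607.2 ft/s = 8347.23 km/h.
22566.2 + 8347.23 ≈ 30913 km/h.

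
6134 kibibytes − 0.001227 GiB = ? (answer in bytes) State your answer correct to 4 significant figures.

6134 KiB = 6.28122e+6 B and 0.001227 GiB = 1.31748e+6 B.
6.28122e+6 − 1.31748e+6 ≈ 4.964e+6 B.

4.964e+6 B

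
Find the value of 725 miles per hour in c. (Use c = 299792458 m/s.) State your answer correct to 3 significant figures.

1 mph = 1.49116e-9 times the speed of light.
725 × 1.49116e-9 ≈ 1.08e-6 c.

1.08e-6 times the speed of light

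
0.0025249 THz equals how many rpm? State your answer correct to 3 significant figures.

1.51e+11 revolutions per minute

1 terahertz = 6.00000e+13 rpm.
0.0025249 × 6.00000e+13 ≈ 1.51e+11 rpm.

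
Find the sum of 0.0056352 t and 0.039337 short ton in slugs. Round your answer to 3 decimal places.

2.831 slugs

0.0056352 t = 0.386134 slug and 0.039337 short ton = 2.44526 slug.
0.386134 + 2.44526 ≈ 2.831 slug.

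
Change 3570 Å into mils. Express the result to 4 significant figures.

0.01406 mil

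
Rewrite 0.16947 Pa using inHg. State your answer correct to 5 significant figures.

5.0044 × 10^-5 inHg

1 pascal = 0.000295300 inches of mercury.
Then 0.16947 × 0.000295300 ≈ 5.0044 × 10^-5 inHg.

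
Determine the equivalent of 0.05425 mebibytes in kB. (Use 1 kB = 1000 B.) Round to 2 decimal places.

56.89 kilobytes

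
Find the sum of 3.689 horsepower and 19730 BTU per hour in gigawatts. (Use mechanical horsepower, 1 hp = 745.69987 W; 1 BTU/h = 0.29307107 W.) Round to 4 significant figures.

8.533 × 10^-6 gigawatts

3.689 hp = 2.75089 × 10^-6 GW and 19730 BTU/h = 5.78229 × 10^-6 GW.
2.75089 × 10^-6 + 5.78229 × 10^-6 ≈ 8.533 × 10^-6 GW.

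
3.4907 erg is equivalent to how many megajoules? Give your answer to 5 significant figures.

3.4907e-13 MJ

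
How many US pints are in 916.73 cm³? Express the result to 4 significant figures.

1.937 US pt

1 cm³ = 0.00211338 US pt.
916.73 × 0.00211338 ≈ 1.937 US pt.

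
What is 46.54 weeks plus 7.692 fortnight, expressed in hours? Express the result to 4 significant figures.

46.54 wk = 7818.72 h and 7.692 fortnight = 2584.51 h.
7818.72 + 2584.51 ≈ 10400 h.

10400 hours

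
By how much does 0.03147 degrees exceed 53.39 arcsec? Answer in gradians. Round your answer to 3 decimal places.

0.018 gradians

0.03147 ° = 0.0349667 grad and 53.39 arcsec = 0.0164784 grad.
0.0349667 − 0.0164784 ≈ 0.018 grad.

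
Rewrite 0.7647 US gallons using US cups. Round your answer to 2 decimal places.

12.24 US cup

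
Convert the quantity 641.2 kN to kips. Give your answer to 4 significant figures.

144.1 kip

1 kilonewton = 0.224809 kip.
641.2 × 0.224809 ≈ 144.1 kip.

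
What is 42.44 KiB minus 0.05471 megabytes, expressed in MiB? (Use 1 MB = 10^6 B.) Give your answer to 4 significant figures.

42.44 KiB = 0.0414453 MiB and 0.05471 MB = 0.0521755 MiB.
0.0414453 − 0.0521755 ≈ -0.01073 MiB.

-0.01073 MiB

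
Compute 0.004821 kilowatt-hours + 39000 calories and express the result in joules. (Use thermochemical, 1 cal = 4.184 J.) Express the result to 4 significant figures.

0.004821 kWh = 17355.6 J and 39000 cal = 163176 J.
17355.6 + 163176 ≈ 180500 J.

180500 J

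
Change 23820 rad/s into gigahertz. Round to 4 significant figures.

1 rad/s = 1.59155e-10 GHz.
23820 × 1.59155e-10 ≈ 3.791e-6 GHz.

3.791e-6 gigahertz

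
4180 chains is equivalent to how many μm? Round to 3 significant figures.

1 chain = 2.01168e+7 micrometers.
4180 × 2.01168e+7 ≈ 8.41e+10 μm.

8.41e+10 micrometers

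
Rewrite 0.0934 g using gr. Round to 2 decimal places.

1 g = 15.4324 grains.
So 0.0934 × 15.4324 ≈ 1.44 gr.

1.44 gr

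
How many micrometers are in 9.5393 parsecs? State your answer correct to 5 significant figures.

1 parsec = 3.08568 × 10^22 micrometers.
Thus 9.5393 × 3.08568 × 10^22 ≈ 2.9435 × 10^23 μm.

2.9435 × 10^23 micrometers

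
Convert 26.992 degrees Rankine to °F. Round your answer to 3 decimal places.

°R = °F + 459.67.
Applying the formula gives -432.678 °F.

-432.678 degrees Fahrenheit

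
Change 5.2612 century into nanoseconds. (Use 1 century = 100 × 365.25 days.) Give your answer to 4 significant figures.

1 century = 3.15576e+18 ns.
5.2612 × 3.15576e+18 ≈ 1.660e+19 ns.

1.660e+19 nanoseconds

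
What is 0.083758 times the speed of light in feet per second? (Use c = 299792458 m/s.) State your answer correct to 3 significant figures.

8.24 × 10^7 feet per second

1 speed of light = 9.83571 × 10^8 ft/s.
Thus 0.083758 × 9.83571 × 10^8 ≈ 8.24 × 10^7 ft/s.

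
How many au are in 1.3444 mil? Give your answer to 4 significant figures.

2.283 × 10^-16 astronomical units

1 mil = 1.69789 × 10^-16 astronomical units.
1.3444 × 1.69789 × 10^-16 ≈ 2.283 × 10^-16 au.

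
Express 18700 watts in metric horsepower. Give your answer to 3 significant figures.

25.4 metric horsepower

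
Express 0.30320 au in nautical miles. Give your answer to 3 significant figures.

2.45 × 10^7 nautical miles

1 au = 8.07764 × 10^7 nautical miles.
So 0.30320 × 8.07764 × 10^7 ≈ 2.45 × 10^7 nmi.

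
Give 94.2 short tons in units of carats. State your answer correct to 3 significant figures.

1 short ton = 4.53592 × 10^6 ct.
94.2 × 4.53592 × 10^6 ≈ 4.27 × 10^8 ct.

4.27 × 10^8 carats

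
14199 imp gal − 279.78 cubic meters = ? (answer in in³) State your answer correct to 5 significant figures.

14199 imp gal = 3.93908 × 10^6 in³ and 279.78 m³ = 1.70732 × 10^7 in³.
3.93908 × 10^6 − 1.70732 × 10^7 ≈ -1.3134 × 10^7 in³.

-1.3134 × 10^7 in³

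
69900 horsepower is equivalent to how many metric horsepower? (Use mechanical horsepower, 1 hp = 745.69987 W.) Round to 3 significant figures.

1 hp = 1.01387 PS.
69900 × 1.01387 ≈ 70900 PS.

70900 PS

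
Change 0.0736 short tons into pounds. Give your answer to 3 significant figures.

147 pounds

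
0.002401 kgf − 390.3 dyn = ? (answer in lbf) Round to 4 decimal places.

0.0044 lbf

0.002401 kgf = 0.00529330 lbf and 390.3 dyn = 0.000877429 lbf.
0.00529330 − 0.000877429 ≈ 0.0044 lbf.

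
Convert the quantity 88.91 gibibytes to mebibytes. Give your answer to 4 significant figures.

1 GiB = 1024.00 MiB.
Thus 88.91 × 1024.00 ≈ 91040 MiB.

91040 MiB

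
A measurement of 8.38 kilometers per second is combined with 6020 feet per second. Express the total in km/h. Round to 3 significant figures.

36800 kilometers per hour

8.38 km/s = 30168.0 km/h and 6020 ft/s = 6605.63 km/h.
30168.0 + 6605.63 ≈ 36800 km/h.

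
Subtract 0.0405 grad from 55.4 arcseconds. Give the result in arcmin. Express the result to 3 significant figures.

-1.26 arcminutes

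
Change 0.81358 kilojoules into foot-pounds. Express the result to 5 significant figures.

600.07 ft·lbf

1 kJ = 737.562 foot-pounds.
0.81358 × 737.562 ≈ 600.07 ft·lbf.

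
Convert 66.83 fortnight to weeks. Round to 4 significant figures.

133.7 wk

1 fortnight = 2.00000 weeks.
So 66.83 × 2.00000 ≈ 133.7 wk.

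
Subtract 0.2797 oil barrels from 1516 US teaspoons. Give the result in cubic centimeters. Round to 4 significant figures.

-37000 cubic centimeters

1516 US tsp = 7472.25 cm³ and 0.2797 bbl = 44468.7 cm³.
7472.25 − 44468.7 ≈ -37000 cm³.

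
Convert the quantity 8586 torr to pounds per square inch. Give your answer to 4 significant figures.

1 torr = 0.0193368 psi.
So 8586 × 0.0193368 ≈ 166.0 psi.

166.0 psi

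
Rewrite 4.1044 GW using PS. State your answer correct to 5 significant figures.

1 GW = 1.35962 × 10^6 metric horsepower.
So 4.1044 × 1.35962 × 10^6 ≈ 5.5804 × 10^6 PS.

5.5804 × 10^6 PS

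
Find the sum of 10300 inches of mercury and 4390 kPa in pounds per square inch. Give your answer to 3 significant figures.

10300 inHg = 5058.89 psi and 4390 kPa = 636.716 psi.
5058.89 + 636.716 ≈ 5700 psi.

5700 pounds per square inch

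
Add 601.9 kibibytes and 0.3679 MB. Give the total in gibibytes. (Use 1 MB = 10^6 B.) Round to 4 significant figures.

0.0009167 GiB

601.9 KiB = 0.000574017 GiB and 0.3679 MB = 0.000342634 GiB.
0.000574017 + 0.000342634 ≈ 0.0009167 GiB.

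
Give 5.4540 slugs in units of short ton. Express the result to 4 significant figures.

0.08774 short ton

1 slug = 0.0160870 short ton.
Thus 5.4540 × 0.0160870 ≈ 0.08774 short ton.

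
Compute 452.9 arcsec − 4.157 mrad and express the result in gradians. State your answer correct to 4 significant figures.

452.9 arcsec = 0.139784 grad and 4.157 mrad = 0.264643 grad.
0.139784 − 0.264643 ≈ -0.1249 grad.

-0.1249 grad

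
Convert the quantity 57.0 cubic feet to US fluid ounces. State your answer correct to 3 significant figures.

54600 US fl oz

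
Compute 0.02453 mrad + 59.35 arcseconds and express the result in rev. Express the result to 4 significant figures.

4.970e-5 revolutions

0.02453 mrad = 3.90407e-6 rev and 59.35 arcsec = 4.57948e-5 rev.
3.90407e-6 + 4.57948e-5 ≈ 4.970e-5 rev.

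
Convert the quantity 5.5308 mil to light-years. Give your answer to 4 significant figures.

1.485 × 10^-20 ly

1 mil = 2.68478 × 10^-21 light-years.
5.5308 × 2.68478 × 10^-21 ≈ 1.485 × 10^-20 ly.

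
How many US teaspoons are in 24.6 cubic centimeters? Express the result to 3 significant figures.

1 cubic centimeter = 0.202884 US tsp.
Then 24.6 × 0.202884 ≈ 4.99 US tsp.

4.99 US tsp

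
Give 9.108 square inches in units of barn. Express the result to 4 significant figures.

5.876e+25 barns

1 in² = 6.45160e+24 barn.
Then 9.108 × 6.45160e+24 ≈ 5.876e+25 barn.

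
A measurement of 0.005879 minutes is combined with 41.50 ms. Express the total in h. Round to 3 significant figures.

0.000110 h

0.005879 min = 9.79833e-5 h and 41.50 ms = 1.15278e-5 h.
9.79833e-5 + 1.15278e-5 ≈ 0.000110 h.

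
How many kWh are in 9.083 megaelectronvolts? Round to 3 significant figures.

1 MeV = 4.45049e-20 kWh.
Then 9.083 × 4.45049e-20 ≈ 4.04e-19 kWh.

4.04e-19 kilowatt-hours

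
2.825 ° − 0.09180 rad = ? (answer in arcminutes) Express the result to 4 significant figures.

-146.1 arcminutes

2.825 ° = 169.500 arcmin and 0.09180 rad = 315.585 arcmin.
169.500 − 315.585 ≈ -146.1 arcmin.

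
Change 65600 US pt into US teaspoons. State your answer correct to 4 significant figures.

6.298e+6 US tsp

1 US pint = 96.0000 US teaspoons.
Thus 65600 × 96.0000 ≈ 6.298e+6 US tsp.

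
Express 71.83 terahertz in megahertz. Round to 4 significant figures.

1 THz = 1.00000e+6 MHz.
Then 71.83 × 1.00000e+6 ≈ 7.183e+7 MHz.

7.183e+7 megahertz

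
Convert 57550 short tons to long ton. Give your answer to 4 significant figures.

51380 long tons

1 short ton = 0.892857 long ton.
So 57550 × 0.892857 ≈ 51380 long ton.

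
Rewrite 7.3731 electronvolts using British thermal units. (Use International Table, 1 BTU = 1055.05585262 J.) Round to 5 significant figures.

1.1197e-21 BTU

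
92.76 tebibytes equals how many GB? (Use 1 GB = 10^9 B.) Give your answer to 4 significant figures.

102000 gigabytes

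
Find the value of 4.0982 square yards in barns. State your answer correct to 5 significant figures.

3.4266e+28 barn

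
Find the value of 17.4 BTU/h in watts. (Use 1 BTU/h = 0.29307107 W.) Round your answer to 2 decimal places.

1 BTU/h = 0.293071 watts.
17.4 × 0.293071 ≈ 5.10 W.

5.10 W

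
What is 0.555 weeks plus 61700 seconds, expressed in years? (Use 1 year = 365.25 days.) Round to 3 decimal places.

0.555 wk = 0.0106366 yr and 61700 s = 0.00195516 yr.
0.0106366 + 0.00195516 ≈ 0.013 yr.

0.013 years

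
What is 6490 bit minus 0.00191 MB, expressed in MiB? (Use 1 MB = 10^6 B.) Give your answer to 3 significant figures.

6490 bit = 0.000773668 MiB and 0.00191 MB = 0.00182152 MiB.
0.000773668 − 0.00182152 ≈ -0.00105 MiB.

-0.00105 MiB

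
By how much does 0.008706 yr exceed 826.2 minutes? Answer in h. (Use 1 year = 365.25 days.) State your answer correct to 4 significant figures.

62.55 h

0.008706 yr = 76.3168 h and 826.2 min = 13.7700 h.
76.3168 − 13.7700 ≈ 62.55 h.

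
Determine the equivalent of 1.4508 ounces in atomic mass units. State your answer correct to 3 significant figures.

1 oz = 1.70725 × 10^25 atomic mass units.
So 1.4508 × 1.70725 × 10^25 ≈ 2.48 × 10^25 u.

2.48 × 10^25 u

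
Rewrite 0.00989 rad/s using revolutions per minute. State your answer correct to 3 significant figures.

0.0944 rpm

1 radian per second = 9.54930 rpm.
Then 0.00989 × 9.54930 ≈ 0.0944 rpm.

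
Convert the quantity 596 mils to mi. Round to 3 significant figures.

1 mil = 1.57828 × 10^-8 miles.
Thus 596 × 1.57828 × 10^-8 ≈ 9.41 × 10^-6 mi.

9.41 × 10^-6 mi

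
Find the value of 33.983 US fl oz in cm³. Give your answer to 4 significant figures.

1005 cm³

1 US fl oz = 29.5735 cm³.
So 33.983 × 29.5735 ≈ 1005 cm³.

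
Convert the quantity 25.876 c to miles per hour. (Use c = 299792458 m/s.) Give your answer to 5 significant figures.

1.7353 × 10^10 miles per hour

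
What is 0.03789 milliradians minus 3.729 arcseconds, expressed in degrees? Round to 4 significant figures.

0.001135 degrees

0.03789 mrad = 0.00217094 ° and 3.729 arcsec = 0.00103583 °.
0.00217094 − 0.00103583 ≈ 0.001135 °.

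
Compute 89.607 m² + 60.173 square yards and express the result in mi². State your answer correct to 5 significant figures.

89.607 m² = 3.45975e-5 mi² and 60.173 yd² = 1.94257e-5 mi².
3.45975e-5 + 1.94257e-5 ≈ 5.4023e-5 mi².

5.4023e-5 mi²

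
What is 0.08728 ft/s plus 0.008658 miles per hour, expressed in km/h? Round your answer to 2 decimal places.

0.08728 ft/s = 0.0957706 km/h and 0.008658 mph = 0.0139337 km/h.
0.0957706 + 0.0139337 ≈ 0.11 km/h.

0.11 kilometers per hour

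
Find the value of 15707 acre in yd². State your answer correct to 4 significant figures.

1 acre = 4840.00 yd².
15707 × 4840.00 ≈ 7.602e+7 yd².

7.602e+7 yd²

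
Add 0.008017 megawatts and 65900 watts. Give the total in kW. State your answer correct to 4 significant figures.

0.008017 MW = 8.01700 kW and 65900 W = 65.9000 kW.
8.01700 + 65.9000 ≈ 73.92 kW.

73.92 kilowatts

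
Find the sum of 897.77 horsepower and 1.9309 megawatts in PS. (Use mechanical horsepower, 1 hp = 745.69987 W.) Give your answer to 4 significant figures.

897.77 hp = 910.222 PS and 1.9309 MW = 2625.29 PS.
910.222 + 2625.29 ≈ 3536 PS.

3536 PS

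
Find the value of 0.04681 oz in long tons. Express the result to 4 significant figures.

1.306e-6 long tons

1 oz = 2.79018e-5 long ton.
0.04681 × 2.79018e-5 ≈ 1.306e-6 long ton.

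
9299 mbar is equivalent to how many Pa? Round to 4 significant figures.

1 mbar = 100.000 Pa.
Then 9299 × 100.000 ≈ 929900 Pa.

929900 Pa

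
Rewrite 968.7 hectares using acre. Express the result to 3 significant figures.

2390 acre

1 hectare = 2.47105 acres.
968.7 × 2.47105 ≈ 2390 acre.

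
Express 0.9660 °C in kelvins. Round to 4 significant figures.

274.1 K

K = °C + 273.15.
Applying the formula gives 274.1 K.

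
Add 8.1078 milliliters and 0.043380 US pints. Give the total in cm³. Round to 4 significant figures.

8.1078 mL = 8.10780 cm³ and 0.043380 US pt = 20.5264 cm³.
8.10780 + 20.5264 ≈ 28.63 cm³.

28.63 cubic centimeters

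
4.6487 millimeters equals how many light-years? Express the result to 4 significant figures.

4.914e-19 ly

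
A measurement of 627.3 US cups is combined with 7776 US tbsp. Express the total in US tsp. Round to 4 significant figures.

627.3 US cup = 30110.4 US tsp and 7776 US tbsp = 23328.0 US tsp.
30110.4 + 23328.0 ≈ 53440 US tsp.

53440 US teaspoons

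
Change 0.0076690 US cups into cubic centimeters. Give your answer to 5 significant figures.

1.8144 cm³

1 US cup = 236.588 cubic centimeters.
So 0.0076690 × 236.588 ≈ 1.8144 cm³.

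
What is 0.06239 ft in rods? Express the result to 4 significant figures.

1 foot = 0.0606061 rod.
So 0.06239 × 0.0606061 ≈ 0.003781 rod.

0.003781 rods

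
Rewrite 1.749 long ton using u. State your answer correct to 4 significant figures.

1 long ton = 6.11878 × 10^29 u.
Thus 1.749 × 6.11878 × 10^29 ≈ 1.070 × 10^30 u.

1.070 × 10^30 u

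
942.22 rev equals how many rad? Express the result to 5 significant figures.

1 revolution = 6.28319 rad.
Thus 942.22 × 6.28319 ≈ 5920.1 rad.

5920.1 rad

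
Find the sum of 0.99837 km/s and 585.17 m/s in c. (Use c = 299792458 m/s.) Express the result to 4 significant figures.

0.99837 km/s = 3.33020e-6 c and 585.17 m/s = 1.95192e-6 c.
3.33020e-6 + 1.95192e-6 ≈ 5.282e-6 c.

5.282e-6 times the speed of light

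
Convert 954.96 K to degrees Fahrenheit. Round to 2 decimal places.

K = (°F + 459.67) × 5/9.
Applying the formula gives 1259.26 °F.

1259.26 degrees Fahrenheit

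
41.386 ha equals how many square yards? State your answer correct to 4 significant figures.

495000 square yards

1 hectare = 11959.9 yd².
So 41.386 × 11959.9 ≈ 495000 yd².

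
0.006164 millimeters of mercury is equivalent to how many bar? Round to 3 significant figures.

1 millimeter of mercury = 0.00133322 bar.
So 0.006164 × 0.00133322 ≈ 8.22e-6 bar.

8.22e-6 bar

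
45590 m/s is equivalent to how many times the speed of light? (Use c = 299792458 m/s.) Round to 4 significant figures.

1 meter per second = 3.33564e-9 c.
So 45590 × 3.33564e-9 ≈ 0.0001521 c.

0.0001521 c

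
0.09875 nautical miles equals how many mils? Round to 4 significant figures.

1 nautical mile = 7.29134 × 10^7 mils.
So 0.09875 × 7.29134 × 10^7 ≈ 7.200 × 10^6 mil.

7.200 × 10^6 mil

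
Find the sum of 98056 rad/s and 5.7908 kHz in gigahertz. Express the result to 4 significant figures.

98056 rad/s = 1.56061 × 10^-5 GHz and 5.7908 kHz = 5.79080 × 10^-6 GHz.
1.56061 × 10^-5 + 5.79080 × 10^-6 ≈ 2.140 × 10^-5 GHz.

2.140 × 10^-5 gigahertz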